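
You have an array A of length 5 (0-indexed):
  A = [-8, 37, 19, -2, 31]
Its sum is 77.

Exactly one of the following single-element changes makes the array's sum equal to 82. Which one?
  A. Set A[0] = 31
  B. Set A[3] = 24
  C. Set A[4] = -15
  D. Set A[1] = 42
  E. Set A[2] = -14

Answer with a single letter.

Answer: D

Derivation:
Option A: A[0] -8->31, delta=39, new_sum=77+(39)=116
Option B: A[3] -2->24, delta=26, new_sum=77+(26)=103
Option C: A[4] 31->-15, delta=-46, new_sum=77+(-46)=31
Option D: A[1] 37->42, delta=5, new_sum=77+(5)=82 <-- matches target
Option E: A[2] 19->-14, delta=-33, new_sum=77+(-33)=44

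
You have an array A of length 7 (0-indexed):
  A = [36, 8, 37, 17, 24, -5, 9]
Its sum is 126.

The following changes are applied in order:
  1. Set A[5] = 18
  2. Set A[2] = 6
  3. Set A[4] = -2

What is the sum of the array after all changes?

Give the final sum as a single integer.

Answer: 92

Derivation:
Initial sum: 126
Change 1: A[5] -5 -> 18, delta = 23, sum = 149
Change 2: A[2] 37 -> 6, delta = -31, sum = 118
Change 3: A[4] 24 -> -2, delta = -26, sum = 92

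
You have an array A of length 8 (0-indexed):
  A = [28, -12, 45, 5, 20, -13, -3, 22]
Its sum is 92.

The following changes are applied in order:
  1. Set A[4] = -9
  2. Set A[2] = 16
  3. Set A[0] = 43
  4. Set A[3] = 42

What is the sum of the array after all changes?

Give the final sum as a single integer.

Initial sum: 92
Change 1: A[4] 20 -> -9, delta = -29, sum = 63
Change 2: A[2] 45 -> 16, delta = -29, sum = 34
Change 3: A[0] 28 -> 43, delta = 15, sum = 49
Change 4: A[3] 5 -> 42, delta = 37, sum = 86

Answer: 86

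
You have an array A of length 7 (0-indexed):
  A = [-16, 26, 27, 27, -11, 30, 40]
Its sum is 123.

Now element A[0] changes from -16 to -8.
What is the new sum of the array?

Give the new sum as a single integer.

Old value at index 0: -16
New value at index 0: -8
Delta = -8 - -16 = 8
New sum = old_sum + delta = 123 + (8) = 131

Answer: 131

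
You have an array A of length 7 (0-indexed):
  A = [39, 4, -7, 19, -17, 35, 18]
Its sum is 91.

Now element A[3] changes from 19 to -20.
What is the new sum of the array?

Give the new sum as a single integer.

Old value at index 3: 19
New value at index 3: -20
Delta = -20 - 19 = -39
New sum = old_sum + delta = 91 + (-39) = 52

Answer: 52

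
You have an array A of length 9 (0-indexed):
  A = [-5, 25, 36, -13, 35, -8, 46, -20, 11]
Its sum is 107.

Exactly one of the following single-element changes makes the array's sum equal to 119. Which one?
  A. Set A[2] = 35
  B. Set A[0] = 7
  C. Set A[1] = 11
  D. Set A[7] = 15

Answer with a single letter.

Option A: A[2] 36->35, delta=-1, new_sum=107+(-1)=106
Option B: A[0] -5->7, delta=12, new_sum=107+(12)=119 <-- matches target
Option C: A[1] 25->11, delta=-14, new_sum=107+(-14)=93
Option D: A[7] -20->15, delta=35, new_sum=107+(35)=142

Answer: B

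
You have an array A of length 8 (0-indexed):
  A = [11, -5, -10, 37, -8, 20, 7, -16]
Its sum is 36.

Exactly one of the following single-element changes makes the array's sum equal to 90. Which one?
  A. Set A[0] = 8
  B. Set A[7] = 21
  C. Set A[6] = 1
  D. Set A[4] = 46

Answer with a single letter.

Option A: A[0] 11->8, delta=-3, new_sum=36+(-3)=33
Option B: A[7] -16->21, delta=37, new_sum=36+(37)=73
Option C: A[6] 7->1, delta=-6, new_sum=36+(-6)=30
Option D: A[4] -8->46, delta=54, new_sum=36+(54)=90 <-- matches target

Answer: D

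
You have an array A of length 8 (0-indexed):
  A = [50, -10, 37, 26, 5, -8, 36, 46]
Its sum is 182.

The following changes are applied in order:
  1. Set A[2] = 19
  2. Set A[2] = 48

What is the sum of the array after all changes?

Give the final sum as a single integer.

Answer: 193

Derivation:
Initial sum: 182
Change 1: A[2] 37 -> 19, delta = -18, sum = 164
Change 2: A[2] 19 -> 48, delta = 29, sum = 193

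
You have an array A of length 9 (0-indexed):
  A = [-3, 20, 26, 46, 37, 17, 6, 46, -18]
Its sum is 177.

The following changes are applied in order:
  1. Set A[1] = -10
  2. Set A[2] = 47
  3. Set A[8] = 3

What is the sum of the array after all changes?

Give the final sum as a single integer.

Answer: 189

Derivation:
Initial sum: 177
Change 1: A[1] 20 -> -10, delta = -30, sum = 147
Change 2: A[2] 26 -> 47, delta = 21, sum = 168
Change 3: A[8] -18 -> 3, delta = 21, sum = 189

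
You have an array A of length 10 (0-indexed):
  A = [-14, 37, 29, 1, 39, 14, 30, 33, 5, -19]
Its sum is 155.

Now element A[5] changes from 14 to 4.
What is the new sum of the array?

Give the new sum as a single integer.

Answer: 145

Derivation:
Old value at index 5: 14
New value at index 5: 4
Delta = 4 - 14 = -10
New sum = old_sum + delta = 155 + (-10) = 145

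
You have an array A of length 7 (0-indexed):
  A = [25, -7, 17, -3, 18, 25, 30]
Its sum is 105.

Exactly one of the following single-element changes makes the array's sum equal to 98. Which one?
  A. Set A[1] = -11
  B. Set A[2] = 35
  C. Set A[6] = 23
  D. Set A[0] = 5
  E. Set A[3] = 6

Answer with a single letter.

Option A: A[1] -7->-11, delta=-4, new_sum=105+(-4)=101
Option B: A[2] 17->35, delta=18, new_sum=105+(18)=123
Option C: A[6] 30->23, delta=-7, new_sum=105+(-7)=98 <-- matches target
Option D: A[0] 25->5, delta=-20, new_sum=105+(-20)=85
Option E: A[3] -3->6, delta=9, new_sum=105+(9)=114

Answer: C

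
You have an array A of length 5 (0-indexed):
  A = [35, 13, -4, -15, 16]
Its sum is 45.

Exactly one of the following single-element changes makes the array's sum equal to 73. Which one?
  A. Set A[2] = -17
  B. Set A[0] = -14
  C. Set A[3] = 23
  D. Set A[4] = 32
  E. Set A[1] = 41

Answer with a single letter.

Option A: A[2] -4->-17, delta=-13, new_sum=45+(-13)=32
Option B: A[0] 35->-14, delta=-49, new_sum=45+(-49)=-4
Option C: A[3] -15->23, delta=38, new_sum=45+(38)=83
Option D: A[4] 16->32, delta=16, new_sum=45+(16)=61
Option E: A[1] 13->41, delta=28, new_sum=45+(28)=73 <-- matches target

Answer: E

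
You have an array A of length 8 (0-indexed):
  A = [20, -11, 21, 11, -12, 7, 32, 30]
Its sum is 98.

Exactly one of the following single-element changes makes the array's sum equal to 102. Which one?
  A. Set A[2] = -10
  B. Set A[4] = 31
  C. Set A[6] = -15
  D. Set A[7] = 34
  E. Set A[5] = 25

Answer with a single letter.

Answer: D

Derivation:
Option A: A[2] 21->-10, delta=-31, new_sum=98+(-31)=67
Option B: A[4] -12->31, delta=43, new_sum=98+(43)=141
Option C: A[6] 32->-15, delta=-47, new_sum=98+(-47)=51
Option D: A[7] 30->34, delta=4, new_sum=98+(4)=102 <-- matches target
Option E: A[5] 7->25, delta=18, new_sum=98+(18)=116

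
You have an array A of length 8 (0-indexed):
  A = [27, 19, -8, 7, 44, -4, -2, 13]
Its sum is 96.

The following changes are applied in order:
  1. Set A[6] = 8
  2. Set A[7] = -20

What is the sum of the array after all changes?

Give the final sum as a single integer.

Initial sum: 96
Change 1: A[6] -2 -> 8, delta = 10, sum = 106
Change 2: A[7] 13 -> -20, delta = -33, sum = 73

Answer: 73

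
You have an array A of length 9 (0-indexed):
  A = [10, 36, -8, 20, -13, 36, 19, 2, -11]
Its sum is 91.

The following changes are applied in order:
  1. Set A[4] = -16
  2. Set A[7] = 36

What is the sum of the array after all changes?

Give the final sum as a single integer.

Initial sum: 91
Change 1: A[4] -13 -> -16, delta = -3, sum = 88
Change 2: A[7] 2 -> 36, delta = 34, sum = 122

Answer: 122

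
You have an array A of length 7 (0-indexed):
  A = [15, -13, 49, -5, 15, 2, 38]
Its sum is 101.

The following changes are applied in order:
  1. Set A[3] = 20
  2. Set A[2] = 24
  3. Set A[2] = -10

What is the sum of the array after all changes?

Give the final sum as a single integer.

Answer: 67

Derivation:
Initial sum: 101
Change 1: A[3] -5 -> 20, delta = 25, sum = 126
Change 2: A[2] 49 -> 24, delta = -25, sum = 101
Change 3: A[2] 24 -> -10, delta = -34, sum = 67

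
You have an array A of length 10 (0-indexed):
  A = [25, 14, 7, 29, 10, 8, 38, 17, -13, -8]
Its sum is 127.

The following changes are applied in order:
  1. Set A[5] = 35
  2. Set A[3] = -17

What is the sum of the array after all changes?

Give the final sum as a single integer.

Answer: 108

Derivation:
Initial sum: 127
Change 1: A[5] 8 -> 35, delta = 27, sum = 154
Change 2: A[3] 29 -> -17, delta = -46, sum = 108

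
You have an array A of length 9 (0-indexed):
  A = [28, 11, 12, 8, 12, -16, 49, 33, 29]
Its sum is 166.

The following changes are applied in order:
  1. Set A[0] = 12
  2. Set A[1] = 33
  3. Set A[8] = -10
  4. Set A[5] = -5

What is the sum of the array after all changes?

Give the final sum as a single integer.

Initial sum: 166
Change 1: A[0] 28 -> 12, delta = -16, sum = 150
Change 2: A[1] 11 -> 33, delta = 22, sum = 172
Change 3: A[8] 29 -> -10, delta = -39, sum = 133
Change 4: A[5] -16 -> -5, delta = 11, sum = 144

Answer: 144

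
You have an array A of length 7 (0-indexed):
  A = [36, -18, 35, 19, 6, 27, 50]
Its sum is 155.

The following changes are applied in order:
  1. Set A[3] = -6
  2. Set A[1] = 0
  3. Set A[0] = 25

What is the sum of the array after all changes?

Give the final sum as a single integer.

Answer: 137

Derivation:
Initial sum: 155
Change 1: A[3] 19 -> -6, delta = -25, sum = 130
Change 2: A[1] -18 -> 0, delta = 18, sum = 148
Change 3: A[0] 36 -> 25, delta = -11, sum = 137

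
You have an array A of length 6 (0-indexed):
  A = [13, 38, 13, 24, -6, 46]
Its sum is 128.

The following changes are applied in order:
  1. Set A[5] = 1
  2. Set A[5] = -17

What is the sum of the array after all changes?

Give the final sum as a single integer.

Answer: 65

Derivation:
Initial sum: 128
Change 1: A[5] 46 -> 1, delta = -45, sum = 83
Change 2: A[5] 1 -> -17, delta = -18, sum = 65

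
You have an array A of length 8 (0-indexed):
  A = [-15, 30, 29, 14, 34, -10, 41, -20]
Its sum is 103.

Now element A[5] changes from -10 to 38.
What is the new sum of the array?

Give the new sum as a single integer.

Old value at index 5: -10
New value at index 5: 38
Delta = 38 - -10 = 48
New sum = old_sum + delta = 103 + (48) = 151

Answer: 151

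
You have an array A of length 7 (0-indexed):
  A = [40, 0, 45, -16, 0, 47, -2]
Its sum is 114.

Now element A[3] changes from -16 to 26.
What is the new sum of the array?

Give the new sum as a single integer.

Old value at index 3: -16
New value at index 3: 26
Delta = 26 - -16 = 42
New sum = old_sum + delta = 114 + (42) = 156

Answer: 156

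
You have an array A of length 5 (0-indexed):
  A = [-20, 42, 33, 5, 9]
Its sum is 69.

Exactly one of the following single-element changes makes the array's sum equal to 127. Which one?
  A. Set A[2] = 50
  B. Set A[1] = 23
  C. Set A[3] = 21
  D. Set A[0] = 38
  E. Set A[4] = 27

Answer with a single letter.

Option A: A[2] 33->50, delta=17, new_sum=69+(17)=86
Option B: A[1] 42->23, delta=-19, new_sum=69+(-19)=50
Option C: A[3] 5->21, delta=16, new_sum=69+(16)=85
Option D: A[0] -20->38, delta=58, new_sum=69+(58)=127 <-- matches target
Option E: A[4] 9->27, delta=18, new_sum=69+(18)=87

Answer: D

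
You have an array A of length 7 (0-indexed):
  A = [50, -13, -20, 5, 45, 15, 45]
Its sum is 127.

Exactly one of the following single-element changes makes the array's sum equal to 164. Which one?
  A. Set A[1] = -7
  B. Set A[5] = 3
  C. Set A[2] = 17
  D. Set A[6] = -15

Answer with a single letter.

Answer: C

Derivation:
Option A: A[1] -13->-7, delta=6, new_sum=127+(6)=133
Option B: A[5] 15->3, delta=-12, new_sum=127+(-12)=115
Option C: A[2] -20->17, delta=37, new_sum=127+(37)=164 <-- matches target
Option D: A[6] 45->-15, delta=-60, new_sum=127+(-60)=67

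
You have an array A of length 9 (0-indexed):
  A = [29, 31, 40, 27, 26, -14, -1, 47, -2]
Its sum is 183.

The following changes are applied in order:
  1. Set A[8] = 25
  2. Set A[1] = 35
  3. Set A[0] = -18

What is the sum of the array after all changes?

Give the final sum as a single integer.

Initial sum: 183
Change 1: A[8] -2 -> 25, delta = 27, sum = 210
Change 2: A[1] 31 -> 35, delta = 4, sum = 214
Change 3: A[0] 29 -> -18, delta = -47, sum = 167

Answer: 167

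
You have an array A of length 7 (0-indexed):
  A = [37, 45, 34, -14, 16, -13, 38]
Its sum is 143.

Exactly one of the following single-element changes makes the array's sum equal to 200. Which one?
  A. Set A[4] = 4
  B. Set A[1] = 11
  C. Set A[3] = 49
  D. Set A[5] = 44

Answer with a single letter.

Option A: A[4] 16->4, delta=-12, new_sum=143+(-12)=131
Option B: A[1] 45->11, delta=-34, new_sum=143+(-34)=109
Option C: A[3] -14->49, delta=63, new_sum=143+(63)=206
Option D: A[5] -13->44, delta=57, new_sum=143+(57)=200 <-- matches target

Answer: D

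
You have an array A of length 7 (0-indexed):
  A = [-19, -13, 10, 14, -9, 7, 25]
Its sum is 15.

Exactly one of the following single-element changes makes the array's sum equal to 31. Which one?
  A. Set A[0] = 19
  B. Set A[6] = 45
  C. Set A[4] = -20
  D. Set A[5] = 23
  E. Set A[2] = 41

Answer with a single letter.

Answer: D

Derivation:
Option A: A[0] -19->19, delta=38, new_sum=15+(38)=53
Option B: A[6] 25->45, delta=20, new_sum=15+(20)=35
Option C: A[4] -9->-20, delta=-11, new_sum=15+(-11)=4
Option D: A[5] 7->23, delta=16, new_sum=15+(16)=31 <-- matches target
Option E: A[2] 10->41, delta=31, new_sum=15+(31)=46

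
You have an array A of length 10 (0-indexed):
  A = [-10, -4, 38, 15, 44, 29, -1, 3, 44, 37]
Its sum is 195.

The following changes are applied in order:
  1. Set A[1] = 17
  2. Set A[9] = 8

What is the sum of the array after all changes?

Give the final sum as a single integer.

Initial sum: 195
Change 1: A[1] -4 -> 17, delta = 21, sum = 216
Change 2: A[9] 37 -> 8, delta = -29, sum = 187

Answer: 187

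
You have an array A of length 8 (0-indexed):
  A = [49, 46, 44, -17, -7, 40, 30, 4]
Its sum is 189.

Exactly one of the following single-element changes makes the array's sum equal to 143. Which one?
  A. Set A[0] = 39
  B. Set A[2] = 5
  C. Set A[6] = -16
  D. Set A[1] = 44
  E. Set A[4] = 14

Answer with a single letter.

Answer: C

Derivation:
Option A: A[0] 49->39, delta=-10, new_sum=189+(-10)=179
Option B: A[2] 44->5, delta=-39, new_sum=189+(-39)=150
Option C: A[6] 30->-16, delta=-46, new_sum=189+(-46)=143 <-- matches target
Option D: A[1] 46->44, delta=-2, new_sum=189+(-2)=187
Option E: A[4] -7->14, delta=21, new_sum=189+(21)=210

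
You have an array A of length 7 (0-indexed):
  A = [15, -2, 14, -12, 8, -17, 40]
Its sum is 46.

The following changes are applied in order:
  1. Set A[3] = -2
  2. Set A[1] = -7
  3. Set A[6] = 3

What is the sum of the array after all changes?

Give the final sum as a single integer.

Initial sum: 46
Change 1: A[3] -12 -> -2, delta = 10, sum = 56
Change 2: A[1] -2 -> -7, delta = -5, sum = 51
Change 3: A[6] 40 -> 3, delta = -37, sum = 14

Answer: 14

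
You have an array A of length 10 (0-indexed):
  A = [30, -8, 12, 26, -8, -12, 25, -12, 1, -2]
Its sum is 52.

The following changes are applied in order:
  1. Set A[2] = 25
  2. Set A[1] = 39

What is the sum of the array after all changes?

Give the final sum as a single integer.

Answer: 112

Derivation:
Initial sum: 52
Change 1: A[2] 12 -> 25, delta = 13, sum = 65
Change 2: A[1] -8 -> 39, delta = 47, sum = 112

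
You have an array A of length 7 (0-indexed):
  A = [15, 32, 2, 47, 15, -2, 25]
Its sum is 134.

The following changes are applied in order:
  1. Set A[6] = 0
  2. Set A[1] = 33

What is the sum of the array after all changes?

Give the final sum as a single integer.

Answer: 110

Derivation:
Initial sum: 134
Change 1: A[6] 25 -> 0, delta = -25, sum = 109
Change 2: A[1] 32 -> 33, delta = 1, sum = 110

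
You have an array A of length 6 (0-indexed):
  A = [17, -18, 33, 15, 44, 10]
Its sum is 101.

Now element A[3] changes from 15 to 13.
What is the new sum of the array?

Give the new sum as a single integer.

Answer: 99

Derivation:
Old value at index 3: 15
New value at index 3: 13
Delta = 13 - 15 = -2
New sum = old_sum + delta = 101 + (-2) = 99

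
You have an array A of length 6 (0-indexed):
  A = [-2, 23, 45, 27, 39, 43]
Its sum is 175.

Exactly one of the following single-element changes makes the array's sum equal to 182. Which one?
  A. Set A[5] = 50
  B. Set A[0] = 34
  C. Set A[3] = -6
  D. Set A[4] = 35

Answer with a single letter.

Option A: A[5] 43->50, delta=7, new_sum=175+(7)=182 <-- matches target
Option B: A[0] -2->34, delta=36, new_sum=175+(36)=211
Option C: A[3] 27->-6, delta=-33, new_sum=175+(-33)=142
Option D: A[4] 39->35, delta=-4, new_sum=175+(-4)=171

Answer: A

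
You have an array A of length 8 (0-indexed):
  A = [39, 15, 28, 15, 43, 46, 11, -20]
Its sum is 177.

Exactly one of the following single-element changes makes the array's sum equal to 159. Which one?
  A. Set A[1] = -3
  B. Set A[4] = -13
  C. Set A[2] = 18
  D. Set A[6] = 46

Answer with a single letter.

Answer: A

Derivation:
Option A: A[1] 15->-3, delta=-18, new_sum=177+(-18)=159 <-- matches target
Option B: A[4] 43->-13, delta=-56, new_sum=177+(-56)=121
Option C: A[2] 28->18, delta=-10, new_sum=177+(-10)=167
Option D: A[6] 11->46, delta=35, new_sum=177+(35)=212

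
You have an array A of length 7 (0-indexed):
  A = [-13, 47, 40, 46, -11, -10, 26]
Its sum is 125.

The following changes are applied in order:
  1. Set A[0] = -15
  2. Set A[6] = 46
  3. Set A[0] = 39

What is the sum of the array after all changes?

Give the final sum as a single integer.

Answer: 197

Derivation:
Initial sum: 125
Change 1: A[0] -13 -> -15, delta = -2, sum = 123
Change 2: A[6] 26 -> 46, delta = 20, sum = 143
Change 3: A[0] -15 -> 39, delta = 54, sum = 197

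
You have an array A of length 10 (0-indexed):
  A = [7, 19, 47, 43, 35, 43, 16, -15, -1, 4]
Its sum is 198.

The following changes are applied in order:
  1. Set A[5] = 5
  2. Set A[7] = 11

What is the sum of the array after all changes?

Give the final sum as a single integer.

Answer: 186

Derivation:
Initial sum: 198
Change 1: A[5] 43 -> 5, delta = -38, sum = 160
Change 2: A[7] -15 -> 11, delta = 26, sum = 186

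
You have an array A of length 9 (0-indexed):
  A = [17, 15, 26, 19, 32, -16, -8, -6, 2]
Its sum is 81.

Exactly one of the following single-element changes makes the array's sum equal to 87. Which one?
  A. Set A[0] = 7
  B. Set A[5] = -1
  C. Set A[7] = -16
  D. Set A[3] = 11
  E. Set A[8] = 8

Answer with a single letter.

Answer: E

Derivation:
Option A: A[0] 17->7, delta=-10, new_sum=81+(-10)=71
Option B: A[5] -16->-1, delta=15, new_sum=81+(15)=96
Option C: A[7] -6->-16, delta=-10, new_sum=81+(-10)=71
Option D: A[3] 19->11, delta=-8, new_sum=81+(-8)=73
Option E: A[8] 2->8, delta=6, new_sum=81+(6)=87 <-- matches target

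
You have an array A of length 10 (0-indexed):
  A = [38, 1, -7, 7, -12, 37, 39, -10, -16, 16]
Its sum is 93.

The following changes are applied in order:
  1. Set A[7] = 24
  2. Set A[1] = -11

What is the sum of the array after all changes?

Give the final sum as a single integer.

Initial sum: 93
Change 1: A[7] -10 -> 24, delta = 34, sum = 127
Change 2: A[1] 1 -> -11, delta = -12, sum = 115

Answer: 115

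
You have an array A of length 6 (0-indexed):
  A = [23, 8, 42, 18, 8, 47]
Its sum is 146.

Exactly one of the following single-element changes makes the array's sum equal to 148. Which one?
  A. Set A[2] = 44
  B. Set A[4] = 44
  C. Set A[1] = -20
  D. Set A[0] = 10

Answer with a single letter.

Option A: A[2] 42->44, delta=2, new_sum=146+(2)=148 <-- matches target
Option B: A[4] 8->44, delta=36, new_sum=146+(36)=182
Option C: A[1] 8->-20, delta=-28, new_sum=146+(-28)=118
Option D: A[0] 23->10, delta=-13, new_sum=146+(-13)=133

Answer: A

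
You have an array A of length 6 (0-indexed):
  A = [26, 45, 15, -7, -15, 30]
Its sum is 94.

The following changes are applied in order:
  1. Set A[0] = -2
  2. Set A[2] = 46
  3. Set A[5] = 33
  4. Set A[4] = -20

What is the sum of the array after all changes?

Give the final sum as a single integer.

Initial sum: 94
Change 1: A[0] 26 -> -2, delta = -28, sum = 66
Change 2: A[2] 15 -> 46, delta = 31, sum = 97
Change 3: A[5] 30 -> 33, delta = 3, sum = 100
Change 4: A[4] -15 -> -20, delta = -5, sum = 95

Answer: 95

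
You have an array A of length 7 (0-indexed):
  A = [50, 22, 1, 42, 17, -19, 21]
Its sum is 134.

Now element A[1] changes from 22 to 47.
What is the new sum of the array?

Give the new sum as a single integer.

Old value at index 1: 22
New value at index 1: 47
Delta = 47 - 22 = 25
New sum = old_sum + delta = 134 + (25) = 159

Answer: 159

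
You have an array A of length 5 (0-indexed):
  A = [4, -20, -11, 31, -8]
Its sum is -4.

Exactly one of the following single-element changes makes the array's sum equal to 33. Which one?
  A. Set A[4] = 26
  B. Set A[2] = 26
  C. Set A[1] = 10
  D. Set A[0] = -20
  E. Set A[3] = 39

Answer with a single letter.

Option A: A[4] -8->26, delta=34, new_sum=-4+(34)=30
Option B: A[2] -11->26, delta=37, new_sum=-4+(37)=33 <-- matches target
Option C: A[1] -20->10, delta=30, new_sum=-4+(30)=26
Option D: A[0] 4->-20, delta=-24, new_sum=-4+(-24)=-28
Option E: A[3] 31->39, delta=8, new_sum=-4+(8)=4

Answer: B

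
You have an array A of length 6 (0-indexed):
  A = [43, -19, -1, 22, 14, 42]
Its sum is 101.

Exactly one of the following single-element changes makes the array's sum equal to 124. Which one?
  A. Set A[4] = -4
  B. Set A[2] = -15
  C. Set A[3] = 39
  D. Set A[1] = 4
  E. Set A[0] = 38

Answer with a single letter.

Answer: D

Derivation:
Option A: A[4] 14->-4, delta=-18, new_sum=101+(-18)=83
Option B: A[2] -1->-15, delta=-14, new_sum=101+(-14)=87
Option C: A[3] 22->39, delta=17, new_sum=101+(17)=118
Option D: A[1] -19->4, delta=23, new_sum=101+(23)=124 <-- matches target
Option E: A[0] 43->38, delta=-5, new_sum=101+(-5)=96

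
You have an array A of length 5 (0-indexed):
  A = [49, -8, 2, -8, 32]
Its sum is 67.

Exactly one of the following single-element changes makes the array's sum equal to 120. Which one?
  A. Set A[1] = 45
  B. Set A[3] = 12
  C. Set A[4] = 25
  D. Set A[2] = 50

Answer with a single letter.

Option A: A[1] -8->45, delta=53, new_sum=67+(53)=120 <-- matches target
Option B: A[3] -8->12, delta=20, new_sum=67+(20)=87
Option C: A[4] 32->25, delta=-7, new_sum=67+(-7)=60
Option D: A[2] 2->50, delta=48, new_sum=67+(48)=115

Answer: A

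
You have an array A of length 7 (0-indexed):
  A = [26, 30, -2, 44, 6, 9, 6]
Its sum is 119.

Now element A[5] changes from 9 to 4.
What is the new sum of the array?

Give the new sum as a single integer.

Answer: 114

Derivation:
Old value at index 5: 9
New value at index 5: 4
Delta = 4 - 9 = -5
New sum = old_sum + delta = 119 + (-5) = 114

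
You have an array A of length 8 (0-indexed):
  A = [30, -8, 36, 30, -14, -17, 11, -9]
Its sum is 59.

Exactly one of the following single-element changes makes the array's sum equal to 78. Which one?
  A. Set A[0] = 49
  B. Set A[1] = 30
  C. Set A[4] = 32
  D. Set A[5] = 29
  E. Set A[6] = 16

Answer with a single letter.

Answer: A

Derivation:
Option A: A[0] 30->49, delta=19, new_sum=59+(19)=78 <-- matches target
Option B: A[1] -8->30, delta=38, new_sum=59+(38)=97
Option C: A[4] -14->32, delta=46, new_sum=59+(46)=105
Option D: A[5] -17->29, delta=46, new_sum=59+(46)=105
Option E: A[6] 11->16, delta=5, new_sum=59+(5)=64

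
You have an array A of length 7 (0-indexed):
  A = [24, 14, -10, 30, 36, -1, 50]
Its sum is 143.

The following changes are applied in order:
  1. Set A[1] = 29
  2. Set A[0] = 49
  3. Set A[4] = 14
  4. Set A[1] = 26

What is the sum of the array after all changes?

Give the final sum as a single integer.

Answer: 158

Derivation:
Initial sum: 143
Change 1: A[1] 14 -> 29, delta = 15, sum = 158
Change 2: A[0] 24 -> 49, delta = 25, sum = 183
Change 3: A[4] 36 -> 14, delta = -22, sum = 161
Change 4: A[1] 29 -> 26, delta = -3, sum = 158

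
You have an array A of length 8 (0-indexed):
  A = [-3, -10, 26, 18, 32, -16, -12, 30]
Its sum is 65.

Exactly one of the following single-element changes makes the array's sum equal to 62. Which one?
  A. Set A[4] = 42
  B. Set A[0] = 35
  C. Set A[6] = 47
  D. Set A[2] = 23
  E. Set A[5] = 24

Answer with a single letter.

Answer: D

Derivation:
Option A: A[4] 32->42, delta=10, new_sum=65+(10)=75
Option B: A[0] -3->35, delta=38, new_sum=65+(38)=103
Option C: A[6] -12->47, delta=59, new_sum=65+(59)=124
Option D: A[2] 26->23, delta=-3, new_sum=65+(-3)=62 <-- matches target
Option E: A[5] -16->24, delta=40, new_sum=65+(40)=105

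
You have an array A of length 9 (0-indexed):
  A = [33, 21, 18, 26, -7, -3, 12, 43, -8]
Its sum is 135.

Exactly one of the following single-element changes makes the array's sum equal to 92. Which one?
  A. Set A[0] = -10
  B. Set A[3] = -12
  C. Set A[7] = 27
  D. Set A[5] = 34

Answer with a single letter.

Option A: A[0] 33->-10, delta=-43, new_sum=135+(-43)=92 <-- matches target
Option B: A[3] 26->-12, delta=-38, new_sum=135+(-38)=97
Option C: A[7] 43->27, delta=-16, new_sum=135+(-16)=119
Option D: A[5] -3->34, delta=37, new_sum=135+(37)=172

Answer: A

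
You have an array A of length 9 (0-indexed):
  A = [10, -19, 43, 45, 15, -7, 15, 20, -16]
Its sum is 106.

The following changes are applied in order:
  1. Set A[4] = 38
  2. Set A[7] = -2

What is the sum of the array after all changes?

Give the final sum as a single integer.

Answer: 107

Derivation:
Initial sum: 106
Change 1: A[4] 15 -> 38, delta = 23, sum = 129
Change 2: A[7] 20 -> -2, delta = -22, sum = 107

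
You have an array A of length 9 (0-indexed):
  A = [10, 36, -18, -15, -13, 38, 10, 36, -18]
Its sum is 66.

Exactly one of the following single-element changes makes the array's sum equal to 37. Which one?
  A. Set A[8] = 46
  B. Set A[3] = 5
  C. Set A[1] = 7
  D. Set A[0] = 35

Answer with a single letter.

Answer: C

Derivation:
Option A: A[8] -18->46, delta=64, new_sum=66+(64)=130
Option B: A[3] -15->5, delta=20, new_sum=66+(20)=86
Option C: A[1] 36->7, delta=-29, new_sum=66+(-29)=37 <-- matches target
Option D: A[0] 10->35, delta=25, new_sum=66+(25)=91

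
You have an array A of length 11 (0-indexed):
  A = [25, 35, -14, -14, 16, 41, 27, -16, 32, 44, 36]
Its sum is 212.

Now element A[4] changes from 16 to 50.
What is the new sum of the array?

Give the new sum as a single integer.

Answer: 246

Derivation:
Old value at index 4: 16
New value at index 4: 50
Delta = 50 - 16 = 34
New sum = old_sum + delta = 212 + (34) = 246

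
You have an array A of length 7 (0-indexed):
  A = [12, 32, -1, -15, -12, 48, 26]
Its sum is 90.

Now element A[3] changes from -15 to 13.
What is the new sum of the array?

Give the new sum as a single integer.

Old value at index 3: -15
New value at index 3: 13
Delta = 13 - -15 = 28
New sum = old_sum + delta = 90 + (28) = 118

Answer: 118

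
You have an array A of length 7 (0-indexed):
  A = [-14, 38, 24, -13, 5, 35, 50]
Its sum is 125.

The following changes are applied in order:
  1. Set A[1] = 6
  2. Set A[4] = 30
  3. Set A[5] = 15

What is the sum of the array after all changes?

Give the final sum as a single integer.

Initial sum: 125
Change 1: A[1] 38 -> 6, delta = -32, sum = 93
Change 2: A[4] 5 -> 30, delta = 25, sum = 118
Change 3: A[5] 35 -> 15, delta = -20, sum = 98

Answer: 98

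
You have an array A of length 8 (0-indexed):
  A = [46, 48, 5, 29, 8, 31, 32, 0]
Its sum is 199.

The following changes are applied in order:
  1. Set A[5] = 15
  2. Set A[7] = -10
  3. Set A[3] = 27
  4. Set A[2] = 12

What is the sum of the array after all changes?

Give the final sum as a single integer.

Initial sum: 199
Change 1: A[5] 31 -> 15, delta = -16, sum = 183
Change 2: A[7] 0 -> -10, delta = -10, sum = 173
Change 3: A[3] 29 -> 27, delta = -2, sum = 171
Change 4: A[2] 5 -> 12, delta = 7, sum = 178

Answer: 178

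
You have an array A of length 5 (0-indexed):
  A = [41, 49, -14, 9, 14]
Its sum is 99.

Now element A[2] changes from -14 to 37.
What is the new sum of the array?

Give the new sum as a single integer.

Answer: 150

Derivation:
Old value at index 2: -14
New value at index 2: 37
Delta = 37 - -14 = 51
New sum = old_sum + delta = 99 + (51) = 150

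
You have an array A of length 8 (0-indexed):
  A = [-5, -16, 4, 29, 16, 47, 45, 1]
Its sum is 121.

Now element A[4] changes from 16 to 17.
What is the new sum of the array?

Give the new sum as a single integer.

Old value at index 4: 16
New value at index 4: 17
Delta = 17 - 16 = 1
New sum = old_sum + delta = 121 + (1) = 122

Answer: 122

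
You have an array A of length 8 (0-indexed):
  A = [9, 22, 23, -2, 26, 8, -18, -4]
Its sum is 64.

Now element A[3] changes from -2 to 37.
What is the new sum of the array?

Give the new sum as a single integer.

Answer: 103

Derivation:
Old value at index 3: -2
New value at index 3: 37
Delta = 37 - -2 = 39
New sum = old_sum + delta = 64 + (39) = 103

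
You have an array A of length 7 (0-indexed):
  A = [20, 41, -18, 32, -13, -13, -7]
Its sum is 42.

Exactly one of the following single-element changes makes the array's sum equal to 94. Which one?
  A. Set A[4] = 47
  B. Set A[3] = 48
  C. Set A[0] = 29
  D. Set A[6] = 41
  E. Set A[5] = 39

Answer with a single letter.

Option A: A[4] -13->47, delta=60, new_sum=42+(60)=102
Option B: A[3] 32->48, delta=16, new_sum=42+(16)=58
Option C: A[0] 20->29, delta=9, new_sum=42+(9)=51
Option D: A[6] -7->41, delta=48, new_sum=42+(48)=90
Option E: A[5] -13->39, delta=52, new_sum=42+(52)=94 <-- matches target

Answer: E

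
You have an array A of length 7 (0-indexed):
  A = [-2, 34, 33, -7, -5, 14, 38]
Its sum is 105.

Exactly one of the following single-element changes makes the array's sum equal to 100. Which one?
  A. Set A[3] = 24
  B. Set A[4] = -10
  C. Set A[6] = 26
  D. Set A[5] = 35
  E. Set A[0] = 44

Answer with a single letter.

Answer: B

Derivation:
Option A: A[3] -7->24, delta=31, new_sum=105+(31)=136
Option B: A[4] -5->-10, delta=-5, new_sum=105+(-5)=100 <-- matches target
Option C: A[6] 38->26, delta=-12, new_sum=105+(-12)=93
Option D: A[5] 14->35, delta=21, new_sum=105+(21)=126
Option E: A[0] -2->44, delta=46, new_sum=105+(46)=151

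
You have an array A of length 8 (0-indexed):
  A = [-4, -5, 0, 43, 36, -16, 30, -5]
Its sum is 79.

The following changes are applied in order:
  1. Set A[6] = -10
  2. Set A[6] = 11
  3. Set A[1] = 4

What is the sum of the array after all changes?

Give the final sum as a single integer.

Initial sum: 79
Change 1: A[6] 30 -> -10, delta = -40, sum = 39
Change 2: A[6] -10 -> 11, delta = 21, sum = 60
Change 3: A[1] -5 -> 4, delta = 9, sum = 69

Answer: 69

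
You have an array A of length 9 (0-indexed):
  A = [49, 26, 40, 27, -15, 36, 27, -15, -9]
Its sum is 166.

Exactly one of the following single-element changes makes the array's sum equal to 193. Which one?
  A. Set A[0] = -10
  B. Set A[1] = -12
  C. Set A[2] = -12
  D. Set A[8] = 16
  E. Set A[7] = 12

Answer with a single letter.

Option A: A[0] 49->-10, delta=-59, new_sum=166+(-59)=107
Option B: A[1] 26->-12, delta=-38, new_sum=166+(-38)=128
Option C: A[2] 40->-12, delta=-52, new_sum=166+(-52)=114
Option D: A[8] -9->16, delta=25, new_sum=166+(25)=191
Option E: A[7] -15->12, delta=27, new_sum=166+(27)=193 <-- matches target

Answer: E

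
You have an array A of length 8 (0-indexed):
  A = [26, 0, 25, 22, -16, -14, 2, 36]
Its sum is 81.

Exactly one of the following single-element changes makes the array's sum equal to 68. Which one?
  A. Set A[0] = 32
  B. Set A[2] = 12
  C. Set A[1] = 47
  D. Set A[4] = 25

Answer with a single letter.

Option A: A[0] 26->32, delta=6, new_sum=81+(6)=87
Option B: A[2] 25->12, delta=-13, new_sum=81+(-13)=68 <-- matches target
Option C: A[1] 0->47, delta=47, new_sum=81+(47)=128
Option D: A[4] -16->25, delta=41, new_sum=81+(41)=122

Answer: B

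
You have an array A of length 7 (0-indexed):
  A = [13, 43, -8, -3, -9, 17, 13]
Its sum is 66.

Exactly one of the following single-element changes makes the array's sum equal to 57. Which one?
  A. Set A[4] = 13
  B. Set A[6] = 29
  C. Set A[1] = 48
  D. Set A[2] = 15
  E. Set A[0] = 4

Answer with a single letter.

Answer: E

Derivation:
Option A: A[4] -9->13, delta=22, new_sum=66+(22)=88
Option B: A[6] 13->29, delta=16, new_sum=66+(16)=82
Option C: A[1] 43->48, delta=5, new_sum=66+(5)=71
Option D: A[2] -8->15, delta=23, new_sum=66+(23)=89
Option E: A[0] 13->4, delta=-9, new_sum=66+(-9)=57 <-- matches target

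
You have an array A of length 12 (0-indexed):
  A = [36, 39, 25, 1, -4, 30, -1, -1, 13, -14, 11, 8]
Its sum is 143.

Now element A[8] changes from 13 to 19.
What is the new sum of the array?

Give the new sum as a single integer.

Old value at index 8: 13
New value at index 8: 19
Delta = 19 - 13 = 6
New sum = old_sum + delta = 143 + (6) = 149

Answer: 149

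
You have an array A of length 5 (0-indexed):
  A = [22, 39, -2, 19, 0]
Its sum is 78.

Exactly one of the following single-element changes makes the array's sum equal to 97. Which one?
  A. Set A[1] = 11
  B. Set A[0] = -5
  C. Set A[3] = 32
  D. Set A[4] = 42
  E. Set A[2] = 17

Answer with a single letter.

Answer: E

Derivation:
Option A: A[1] 39->11, delta=-28, new_sum=78+(-28)=50
Option B: A[0] 22->-5, delta=-27, new_sum=78+(-27)=51
Option C: A[3] 19->32, delta=13, new_sum=78+(13)=91
Option D: A[4] 0->42, delta=42, new_sum=78+(42)=120
Option E: A[2] -2->17, delta=19, new_sum=78+(19)=97 <-- matches target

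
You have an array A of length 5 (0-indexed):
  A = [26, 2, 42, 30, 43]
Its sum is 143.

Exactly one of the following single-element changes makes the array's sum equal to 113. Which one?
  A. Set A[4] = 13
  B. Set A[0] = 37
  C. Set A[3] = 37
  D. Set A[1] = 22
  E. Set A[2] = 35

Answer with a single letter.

Answer: A

Derivation:
Option A: A[4] 43->13, delta=-30, new_sum=143+(-30)=113 <-- matches target
Option B: A[0] 26->37, delta=11, new_sum=143+(11)=154
Option C: A[3] 30->37, delta=7, new_sum=143+(7)=150
Option D: A[1] 2->22, delta=20, new_sum=143+(20)=163
Option E: A[2] 42->35, delta=-7, new_sum=143+(-7)=136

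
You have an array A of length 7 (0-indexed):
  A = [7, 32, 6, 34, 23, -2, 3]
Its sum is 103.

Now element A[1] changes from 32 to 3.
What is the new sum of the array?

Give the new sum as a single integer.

Old value at index 1: 32
New value at index 1: 3
Delta = 3 - 32 = -29
New sum = old_sum + delta = 103 + (-29) = 74

Answer: 74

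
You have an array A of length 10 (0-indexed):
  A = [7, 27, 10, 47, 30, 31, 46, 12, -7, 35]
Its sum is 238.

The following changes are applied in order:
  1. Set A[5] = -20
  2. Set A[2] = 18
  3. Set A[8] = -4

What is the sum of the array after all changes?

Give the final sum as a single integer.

Answer: 198

Derivation:
Initial sum: 238
Change 1: A[5] 31 -> -20, delta = -51, sum = 187
Change 2: A[2] 10 -> 18, delta = 8, sum = 195
Change 3: A[8] -7 -> -4, delta = 3, sum = 198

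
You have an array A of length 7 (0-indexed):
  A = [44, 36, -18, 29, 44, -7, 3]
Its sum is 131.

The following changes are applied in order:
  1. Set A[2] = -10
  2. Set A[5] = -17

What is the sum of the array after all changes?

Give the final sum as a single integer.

Initial sum: 131
Change 1: A[2] -18 -> -10, delta = 8, sum = 139
Change 2: A[5] -7 -> -17, delta = -10, sum = 129

Answer: 129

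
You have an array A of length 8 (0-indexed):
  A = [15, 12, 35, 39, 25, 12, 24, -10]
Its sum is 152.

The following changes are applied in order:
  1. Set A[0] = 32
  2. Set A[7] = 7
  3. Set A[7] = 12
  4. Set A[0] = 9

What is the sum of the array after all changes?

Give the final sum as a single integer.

Initial sum: 152
Change 1: A[0] 15 -> 32, delta = 17, sum = 169
Change 2: A[7] -10 -> 7, delta = 17, sum = 186
Change 3: A[7] 7 -> 12, delta = 5, sum = 191
Change 4: A[0] 32 -> 9, delta = -23, sum = 168

Answer: 168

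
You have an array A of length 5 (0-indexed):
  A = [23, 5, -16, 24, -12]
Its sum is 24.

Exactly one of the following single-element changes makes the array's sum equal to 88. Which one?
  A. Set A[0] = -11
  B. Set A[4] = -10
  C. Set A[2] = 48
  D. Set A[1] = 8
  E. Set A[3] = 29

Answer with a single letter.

Option A: A[0] 23->-11, delta=-34, new_sum=24+(-34)=-10
Option B: A[4] -12->-10, delta=2, new_sum=24+(2)=26
Option C: A[2] -16->48, delta=64, new_sum=24+(64)=88 <-- matches target
Option D: A[1] 5->8, delta=3, new_sum=24+(3)=27
Option E: A[3] 24->29, delta=5, new_sum=24+(5)=29

Answer: C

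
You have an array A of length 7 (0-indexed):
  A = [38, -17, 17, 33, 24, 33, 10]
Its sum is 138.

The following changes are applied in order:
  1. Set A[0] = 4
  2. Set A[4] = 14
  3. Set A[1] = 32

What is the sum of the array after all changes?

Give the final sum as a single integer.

Answer: 143

Derivation:
Initial sum: 138
Change 1: A[0] 38 -> 4, delta = -34, sum = 104
Change 2: A[4] 24 -> 14, delta = -10, sum = 94
Change 3: A[1] -17 -> 32, delta = 49, sum = 143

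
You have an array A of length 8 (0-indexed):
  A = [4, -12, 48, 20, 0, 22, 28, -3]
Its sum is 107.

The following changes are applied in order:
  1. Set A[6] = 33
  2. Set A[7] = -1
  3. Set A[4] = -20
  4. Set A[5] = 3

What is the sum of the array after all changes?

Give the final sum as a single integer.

Initial sum: 107
Change 1: A[6] 28 -> 33, delta = 5, sum = 112
Change 2: A[7] -3 -> -1, delta = 2, sum = 114
Change 3: A[4] 0 -> -20, delta = -20, sum = 94
Change 4: A[5] 22 -> 3, delta = -19, sum = 75

Answer: 75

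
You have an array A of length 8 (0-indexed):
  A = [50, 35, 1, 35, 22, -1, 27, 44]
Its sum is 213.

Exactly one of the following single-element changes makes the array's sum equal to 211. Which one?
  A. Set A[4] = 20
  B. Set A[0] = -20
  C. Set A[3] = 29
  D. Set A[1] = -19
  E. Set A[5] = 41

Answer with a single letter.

Answer: A

Derivation:
Option A: A[4] 22->20, delta=-2, new_sum=213+(-2)=211 <-- matches target
Option B: A[0] 50->-20, delta=-70, new_sum=213+(-70)=143
Option C: A[3] 35->29, delta=-6, new_sum=213+(-6)=207
Option D: A[1] 35->-19, delta=-54, new_sum=213+(-54)=159
Option E: A[5] -1->41, delta=42, new_sum=213+(42)=255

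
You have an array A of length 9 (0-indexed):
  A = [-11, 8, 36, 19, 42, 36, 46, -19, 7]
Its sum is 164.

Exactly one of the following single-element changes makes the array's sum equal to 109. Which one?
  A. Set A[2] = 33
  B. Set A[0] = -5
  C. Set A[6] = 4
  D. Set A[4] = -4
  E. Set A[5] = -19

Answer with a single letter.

Option A: A[2] 36->33, delta=-3, new_sum=164+(-3)=161
Option B: A[0] -11->-5, delta=6, new_sum=164+(6)=170
Option C: A[6] 46->4, delta=-42, new_sum=164+(-42)=122
Option D: A[4] 42->-4, delta=-46, new_sum=164+(-46)=118
Option E: A[5] 36->-19, delta=-55, new_sum=164+(-55)=109 <-- matches target

Answer: E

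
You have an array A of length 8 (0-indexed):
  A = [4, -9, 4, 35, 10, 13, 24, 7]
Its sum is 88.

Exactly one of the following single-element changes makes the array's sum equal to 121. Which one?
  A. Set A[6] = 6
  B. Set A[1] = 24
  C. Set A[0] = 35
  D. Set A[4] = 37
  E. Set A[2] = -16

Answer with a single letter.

Answer: B

Derivation:
Option A: A[6] 24->6, delta=-18, new_sum=88+(-18)=70
Option B: A[1] -9->24, delta=33, new_sum=88+(33)=121 <-- matches target
Option C: A[0] 4->35, delta=31, new_sum=88+(31)=119
Option D: A[4] 10->37, delta=27, new_sum=88+(27)=115
Option E: A[2] 4->-16, delta=-20, new_sum=88+(-20)=68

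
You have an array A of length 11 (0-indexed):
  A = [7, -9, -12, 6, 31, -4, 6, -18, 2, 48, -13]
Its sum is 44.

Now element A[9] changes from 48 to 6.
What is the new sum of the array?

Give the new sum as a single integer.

Old value at index 9: 48
New value at index 9: 6
Delta = 6 - 48 = -42
New sum = old_sum + delta = 44 + (-42) = 2

Answer: 2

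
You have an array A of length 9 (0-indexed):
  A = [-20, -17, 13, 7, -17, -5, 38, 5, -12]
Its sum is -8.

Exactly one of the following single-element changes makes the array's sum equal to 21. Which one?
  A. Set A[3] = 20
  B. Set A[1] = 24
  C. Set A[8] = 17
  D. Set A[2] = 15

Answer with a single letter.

Answer: C

Derivation:
Option A: A[3] 7->20, delta=13, new_sum=-8+(13)=5
Option B: A[1] -17->24, delta=41, new_sum=-8+(41)=33
Option C: A[8] -12->17, delta=29, new_sum=-8+(29)=21 <-- matches target
Option D: A[2] 13->15, delta=2, new_sum=-8+(2)=-6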